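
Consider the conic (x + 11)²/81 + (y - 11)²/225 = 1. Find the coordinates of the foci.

(-11, -1) and (-11, 23)

Center (-11, 11). The larger denominator 225 sits under the y-term, so the major axis is vertical; a² = 225, b² = 81.
c² = a² - b² = 225 - 81 = 144, so c = 12.
Foci lie on the vertical axis through the center: (h, k ± c).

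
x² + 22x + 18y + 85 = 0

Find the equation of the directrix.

y = 13/2

Only x is squared. Complete the square in x: (x + 11)² = -18(y - 2).
Vertex (-11, 2); 4p = -18 so p = -9/2. Opens down.
Directrix is the horizontal line y = k − p = 2 − (-9/2) = 13/2.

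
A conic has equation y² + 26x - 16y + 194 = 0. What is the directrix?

Only y is squared. Complete the square in y: (y - 8)² = -26(x + 5).
Vertex (-5, 8); 4p = -26 so p = -13/2. Opens left.
Directrix is the vertical line x = h − p = -5 − (-13/2) = 3/2.

x = 3/2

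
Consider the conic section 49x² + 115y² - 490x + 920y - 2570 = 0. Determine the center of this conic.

Group the x- and y-terms: 49(x² - 10x) + 115(y² + 8y) = 2570
49(x - 5)² + 115(y + 4)² = 2570 + 1225 + 1840 = 5635
Dividing both sides by 5635: (x - 5)²/115 + (y + 4)²/49 = 1
Ellipse with center (5, -4).

(5, -4)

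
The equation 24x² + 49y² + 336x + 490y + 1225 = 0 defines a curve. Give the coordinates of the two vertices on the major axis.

(-14, -5) and (0, -5)

Group the x- and y-terms: 24(x² + 14x) + 49(y² + 10y) = -1225
24(x + 7)² + 49(y + 5)² = -1225 + 1176 + 1225 = 1176
Divide by 1176: (x + 7)²/49 + (y + 5)²/24 = 1
Ellipse, center (-7, -5), major axis horizontal; a² = 49, b² = 24.
a = 7. Vertices at (h ± a, k).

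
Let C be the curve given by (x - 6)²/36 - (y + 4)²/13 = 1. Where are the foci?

(-1, -4) and (13, -4)

Center (6, -4). The positive term is the x-term, so the transverse axis is horizontal; a² = 36, b² = 13.
c² = a² + b² = 36 + 13 = 49, so c = 7.
Foci lie on the horizontal axis through the center: (h ± c, k).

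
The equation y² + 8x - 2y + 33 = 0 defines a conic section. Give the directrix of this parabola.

Only y is squared. Complete the square in y: (y - 1)² = -8(x + 4).
Vertex (-4, 1); 4p = -8 so p = -2. Opens left.
Directrix is the vertical line x = h − p = -4 − (-2) = -2.

x = -2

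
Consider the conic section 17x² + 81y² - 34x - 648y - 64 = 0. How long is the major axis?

18

Group: 17(x² - 2x) + 81(y² - 8y) = 64
Complete the square in x and y: 17(x - 1)² + 81(y - 4)² = 64 + 17 + 1296 = 1377
Divide through by 1377 to get (x - 1)²/81 + (y - 4)²/17 = 1.
Ellipse, center (1, 4), major axis horizontal; a² = 81, b² = 17.
a² = 81 so a = 9; the major axis has length 2a = 18.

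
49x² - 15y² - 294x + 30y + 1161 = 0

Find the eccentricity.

Group the x- and y-terms: 49(x² - 6x) -15(y² - 2y) = -1161
Complete the square: 49(x - 3)² -15(y - 1)² = -1161 + 441 - 15 = -735
Divide through by -735 to get (y - 1)²/49 - (x - 3)²/15 = 1.
Hyperbola, center (3, 1), transverse axis vertical; a² = 49, b² = 15.
c² = a² + b² = 64, so c = 8.
e = c/a = 8/7.

e = 8/7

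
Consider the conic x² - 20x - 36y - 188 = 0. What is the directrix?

Only x is squared. Complete the square in x: (x - 10)² = 36(y + 8).
Vertex (10, -8); 4p = 36 so p = 9. Opens up.
Directrix is the horizontal line y = k − p = -8 − (9) = -17.

y = -17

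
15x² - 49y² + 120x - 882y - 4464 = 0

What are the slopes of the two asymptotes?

Rearranging, 15(x² + 8x) -49(y² + 18y) = 4464.
Complete the square in x and y: 15(x + 4)² -49(y + 9)² = 4464 + 240 - 3969 = 735
Divide by 735: (x + 4)²/49 - (y + 9)²/15 = 1
Hyperbola, center (-4, -9), transverse axis horizontal; a² = 49, b² = 15.
For a horizontal hyperbola the asymptotes have slope ±b/a.
Here that is ±√15/7.

√15/7 and -√15/7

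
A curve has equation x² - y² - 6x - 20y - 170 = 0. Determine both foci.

(x² - 6x) -(y² + 20y) = 170
(x - 3)² -(y + 10)² = 170 + 9 - 100 = 79
Divide through by 79 to get (x - 3)²/79 - (y + 10)²/79 = 1.
Hyperbola, center (3, -10), transverse axis horizontal; a² = 79, b² = 79.
c² = a² + b² = 79 + 79 = 158, so c = √158.
Foci lie on the horizontal axis through the center: (h ± c, k).

(3 - √158, -10) and (3 + √158, -10)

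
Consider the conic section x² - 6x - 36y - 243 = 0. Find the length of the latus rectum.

Only x is squared. Complete the square in x: (x - 3)² = 36(y + 7).
Vertex (3, -7); 4p = 36 so p = 9. Opens up.
Latus rectum length = |4p| = 36.

36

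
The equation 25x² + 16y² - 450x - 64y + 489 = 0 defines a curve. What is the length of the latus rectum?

Collect terms: 25(x² - 18x) + 16(y² - 4y) = -489
Complete the square: 25(x - 9)² + 16(y - 2)² = -489 + 2025 + 64 = 1600
Divide by 1600: (x - 9)²/64 + (y - 2)²/100 = 1
Ellipse, center (9, 2), major axis vertical; a² = 100, b² = 64.
Latus rectum length = 2b²/a = 2·64/10 = 64/5.

64/5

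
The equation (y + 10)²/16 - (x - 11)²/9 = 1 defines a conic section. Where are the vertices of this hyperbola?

(11, -14) and (11, -6)

Center (11, -10). The positive term is the y-term, so the transverse axis is vertical; a² = 16, b² = 9.
a = 4. Vertices at (h, k ± a).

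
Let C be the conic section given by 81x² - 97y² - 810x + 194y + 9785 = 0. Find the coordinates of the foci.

(5, 1 - √178) and (5, 1 + √178)

Rearranging, 81(x² - 10x) -97(y² - 2y) = -9785.
Complete the square: 81(x - 5)² -97(y - 1)² = -9785 + 2025 - 97 = -7857
Divide through by -7857 to get (y - 1)²/81 - (x - 5)²/97 = 1.
Hyperbola, center (5, 1), transverse axis vertical; a² = 81, b² = 97.
c² = a² + b² = 81 + 97 = 178, so c = √178.
Foci lie on the vertical axis through the center: (h, k ± c).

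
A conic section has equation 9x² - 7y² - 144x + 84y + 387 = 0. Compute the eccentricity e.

Group the x- and y-terms: 9(x² - 16x) -7(y² - 12y) = -387
Complete the square in x and y: 9(x - 8)² -7(y - 6)² = -387 + 576 - 252 = -63
Divide through by -63 to get (y - 6)²/9 - (x - 8)²/7 = 1.
Hyperbola, center (8, 6), transverse axis vertical; a² = 9, b² = 7.
c² = a² + b² = 16, so c = 4.
e = c/a = 4/3.

e = 4/3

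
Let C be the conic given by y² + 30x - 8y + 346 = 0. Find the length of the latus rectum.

30

Only y is squared. Complete the square in y: (y - 4)² = -30(x + 11).
Vertex (-11, 4); 4p = -30 so p = -15/2. Opens left.
Latus rectum length = |4p| = 30.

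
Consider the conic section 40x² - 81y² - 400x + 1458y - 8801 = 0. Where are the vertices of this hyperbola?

Group the x- and y-terms: 40(x² - 10x) -81(y² - 18y) = 8801
Complete the square: 40(x - 5)² -81(y - 9)² = 8801 + 1000 - 6561 = 3240
Divide by 3240: (x - 5)²/81 - (y - 9)²/40 = 1
Hyperbola, center (5, 9), transverse axis horizontal; a² = 81, b² = 40.
a = 9. Vertices at (h ± a, k).

(-4, 9) and (14, 9)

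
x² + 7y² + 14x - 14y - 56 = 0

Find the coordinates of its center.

(-7, 1)

Rearranging, (x² + 14x) + 7(y² - 2y) = 56.
Completing the square gives (x + 7)² + 7(y - 1)² = 56 + 49 + 7 = 112.
Divide through by 112 to get (x + 7)²/112 + (y - 1)²/16 = 1.
Ellipse with center (-7, 1).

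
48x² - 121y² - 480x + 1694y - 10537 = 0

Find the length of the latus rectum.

48(x² - 10x) -121(y² - 14y) = 10537
Complete the square in x and y: 48(x - 5)² -121(y - 7)² = 10537 + 1200 - 5929 = 5808
Divide through by 5808 to get (x - 5)²/121 - (y - 7)²/48 = 1.
Hyperbola, center (5, 7), transverse axis horizontal; a² = 121, b² = 48.
Latus rectum length = 2b²/a = 2·48/11 = 96/11.

96/11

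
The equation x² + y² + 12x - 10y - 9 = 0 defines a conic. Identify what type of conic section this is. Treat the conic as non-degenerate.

circle

No xy term. Coefficients of x² and y² are A = 1, C = 1.
A = C (same sign) ⇒ circle.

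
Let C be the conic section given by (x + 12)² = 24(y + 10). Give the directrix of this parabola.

Vertex (-12, -10); 4p = 24 so p = 6. Opens up.
Directrix is the horizontal line y = k − p = -10 − (6) = -16.

y = -16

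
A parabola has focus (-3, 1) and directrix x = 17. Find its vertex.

The vertex is the midpoint between the focus and the directrix along the axis of symmetry.
Axis is horizontal (directrix is vertical). Vertex x-coordinate = (-3 + 17)/2 = 7; y-coordinate = 1.

(7, 1)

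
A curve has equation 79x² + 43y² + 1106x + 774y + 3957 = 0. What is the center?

Rearranging, 79(x² + 14x) + 43(y² + 18y) = -3957.
Complete the square in x and y: 79(x + 7)² + 43(y + 9)² = -3957 + 3871 + 3483 = 3397
Dividing both sides by 3397: (x + 7)²/43 + (y + 9)²/79 = 1
Ellipse with center (-7, -9).

(-7, -9)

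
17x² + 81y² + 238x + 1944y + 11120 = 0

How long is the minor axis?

2√17

Collect terms: 17(x² + 14x) + 81(y² + 24y) = -11120
Complete the square: 17(x + 7)² + 81(y + 12)² = -11120 + 833 + 11664 = 1377
Dividing both sides by 1377: (x + 7)²/81 + (y + 12)²/17 = 1
Ellipse, center (-7, -12), major axis horizontal; a² = 81, b² = 17.
b² = 17 so b = √17; the minor axis has length 2b = 2√17.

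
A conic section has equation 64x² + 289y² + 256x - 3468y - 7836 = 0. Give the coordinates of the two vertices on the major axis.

64(x² + 4x) + 289(y² - 12y) = 7836
Completing the square gives 64(x + 2)² + 289(y - 6)² = 7836 + 256 + 10404 = 18496.
Divide by 18496: (x + 2)²/289 + (y - 6)²/64 = 1
Ellipse, center (-2, 6), major axis horizontal; a² = 289, b² = 64.
a = 17. Vertices at (h ± a, k).

(-19, 6) and (15, 6)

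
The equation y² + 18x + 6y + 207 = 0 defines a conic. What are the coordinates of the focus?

Only y is squared. Complete the square in y: (y + 3)² = -18(x + 11).
Vertex (-11, -3); 4p = -18 so p = -9/2. Opens left.
Focus is p units from the vertex along the axis: (h + p, k).

(-31/2, -3)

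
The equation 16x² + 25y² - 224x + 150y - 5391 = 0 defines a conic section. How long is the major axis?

40

Rearranging, 16(x² - 14x) + 25(y² + 6y) = 5391.
Complete the square: 16(x - 7)² + 25(y + 3)² = 5391 + 784 + 225 = 6400
Divide by 6400: (x - 7)²/400 + (y + 3)²/256 = 1
Ellipse, center (7, -3), major axis horizontal; a² = 400, b² = 256.
a² = 400 so a = 20; the major axis has length 2a = 40.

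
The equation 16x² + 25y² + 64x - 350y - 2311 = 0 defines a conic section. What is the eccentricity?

Collect terms: 16(x² + 4x) + 25(y² - 14y) = 2311
Complete the square in x and y: 16(x + 2)² + 25(y - 7)² = 2311 + 64 + 1225 = 3600
Divide through by 3600 to get (x + 2)²/225 + (y - 7)²/144 = 1.
Ellipse, center (-2, 7), major axis horizontal; a² = 225, b² = 144.
c² = a² - b² = 81, so c = 9.
e = c/a = 9/15 = 3/5.

e = 3/5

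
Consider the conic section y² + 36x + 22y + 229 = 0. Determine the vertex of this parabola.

Only y is squared. Complete the square in y: (y + 11)² = -36(x + 3).
Vertex (-3, -11); 4p = -36 so p = -9. Opens left.

(-3, -11)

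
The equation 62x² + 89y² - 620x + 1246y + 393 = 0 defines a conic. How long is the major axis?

Group: 62(x² - 10x) + 89(y² + 14y) = -393
Completing the square gives 62(x - 5)² + 89(y + 7)² = -393 + 1550 + 4361 = 5518.
Divide through by 5518 to get (x - 5)²/89 + (y + 7)²/62 = 1.
Ellipse, center (5, -7), major axis horizontal; a² = 89, b² = 62.
a² = 89 so a = √89; the major axis has length 2a = 2√89.

2√89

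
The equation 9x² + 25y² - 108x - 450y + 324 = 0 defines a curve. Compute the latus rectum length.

Rearranging, 9(x² - 12x) + 25(y² - 18y) = -324.
Complete the square in x and y: 9(x - 6)² + 25(y - 9)² = -324 + 324 + 2025 = 2025
Divide through by 2025 to get (x - 6)²/225 + (y - 9)²/81 = 1.
Ellipse, center (6, 9), major axis horizontal; a² = 225, b² = 81.
Latus rectum length = 2b²/a = 2·81/15 = 54/5.

54/5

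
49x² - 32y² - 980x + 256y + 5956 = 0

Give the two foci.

(10, -5) and (10, 13)

Group the x- and y-terms: 49(x² - 20x) -32(y² - 8y) = -5956
Complete the square in x and y: 49(x - 10)² -32(y - 4)² = -5956 + 4900 - 512 = -1568
Divide through by -1568 to get (y - 4)²/49 - (x - 10)²/32 = 1.
Hyperbola, center (10, 4), transverse axis vertical; a² = 49, b² = 32.
c² = a² + b² = 49 + 32 = 81, so c = 9.
Foci lie on the vertical axis through the center: (h, k ± c).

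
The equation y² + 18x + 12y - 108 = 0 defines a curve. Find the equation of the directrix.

Only y is squared. Complete the square in y: (y + 6)² = -18(x - 8).
Vertex (8, -6); 4p = -18 so p = -9/2. Opens left.
Directrix is the vertical line x = h − p = 8 − (-9/2) = 25/2.

x = 25/2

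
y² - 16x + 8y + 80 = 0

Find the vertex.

Only y is squared. Complete the square in y: (y + 4)² = 16(x - 4).
Vertex (4, -4); 4p = 16 so p = 4. Opens right.

(4, -4)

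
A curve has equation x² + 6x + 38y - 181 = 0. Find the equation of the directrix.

y = 29/2

Only x is squared. Complete the square in x: (x + 3)² = -38(y - 5).
Vertex (-3, 5); 4p = -38 so p = -19/2. Opens down.
Directrix is the horizontal line y = k − p = 5 − (-19/2) = 29/2.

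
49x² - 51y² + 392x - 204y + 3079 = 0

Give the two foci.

49(x² + 8x) -51(y² + 4y) = -3079
Complete the square in x and y: 49(x + 4)² -51(y + 2)² = -3079 + 784 - 204 = -2499
Dividing both sides by -2499: (y + 2)²/49 - (x + 4)²/51 = 1
Hyperbola, center (-4, -2), transverse axis vertical; a² = 49, b² = 51.
c² = a² + b² = 49 + 51 = 100, so c = 10.
Foci lie on the vertical axis through the center: (h, k ± c).

(-4, -12) and (-4, 8)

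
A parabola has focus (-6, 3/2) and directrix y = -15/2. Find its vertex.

The vertex is the midpoint between the focus and the directrix along the axis of symmetry.
Axis is vertical (directrix is horizontal). Vertex y-coordinate = (3/2 + (-15/2))/2 = -3; x-coordinate = -6.

(-6, -3)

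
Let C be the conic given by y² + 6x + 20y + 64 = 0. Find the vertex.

(6, -10)

Only y is squared. Complete the square in y: (y + 10)² = -6(x - 6).
Vertex (6, -10); 4p = -6 so p = -3/2. Opens left.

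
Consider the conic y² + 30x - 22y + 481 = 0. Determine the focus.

Only y is squared. Complete the square in y: (y - 11)² = -30(x + 12).
Vertex (-12, 11); 4p = -30 so p = -15/2. Opens left.
Focus is p units from the vertex along the axis: (h + p, k).

(-39/2, 11)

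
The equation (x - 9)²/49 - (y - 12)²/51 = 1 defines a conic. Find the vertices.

(2, 12) and (16, 12)

Center (9, 12). The positive term is the x-term, so the transverse axis is horizontal; a² = 49, b² = 51.
a = 7. Vertices at (h ± a, k).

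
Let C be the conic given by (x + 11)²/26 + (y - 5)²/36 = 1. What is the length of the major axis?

Center (-11, 5). The larger denominator 36 sits under the y-term, so the major axis is vertical; a² = 36, b² = 26.
a² = 36 so a = 6; the major axis has length 2a = 12.

12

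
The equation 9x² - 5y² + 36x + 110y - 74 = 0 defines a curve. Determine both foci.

Group the x- and y-terms: 9(x² + 4x) -5(y² - 22y) = 74
Complete the square in x and y: 9(x + 2)² -5(y - 11)² = 74 + 36 - 605 = -495
Dividing both sides by -495: (y - 11)²/99 - (x + 2)²/55 = 1
Hyperbola, center (-2, 11), transverse axis vertical; a² = 99, b² = 55.
c² = a² + b² = 99 + 55 = 154, so c = √154.
Foci lie on the vertical axis through the center: (h, k ± c).

(-2, 11 - √154) and (-2, 11 + √154)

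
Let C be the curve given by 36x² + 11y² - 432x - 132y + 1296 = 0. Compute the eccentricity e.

Group the x- and y-terms: 36(x² - 12x) + 11(y² - 12y) = -1296
Completing the square gives 36(x - 6)² + 11(y - 6)² = -1296 + 1296 + 396 = 396.
Divide by 396: (x - 6)²/11 + (y - 6)²/36 = 1
Ellipse, center (6, 6), major axis vertical; a² = 36, b² = 11.
c² = a² - b² = 25, so c = 5.
e = c/a = 5/6.

e = 5/6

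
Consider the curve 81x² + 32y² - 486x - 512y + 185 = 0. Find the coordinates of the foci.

(3, 1) and (3, 15)

Rearranging, 81(x² - 6x) + 32(y² - 16y) = -185.
Complete the square: 81(x - 3)² + 32(y - 8)² = -185 + 729 + 2048 = 2592
Divide through by 2592 to get (x - 3)²/32 + (y - 8)²/81 = 1.
Ellipse, center (3, 8), major axis vertical; a² = 81, b² = 32.
c² = a² - b² = 81 - 32 = 49, so c = 7.
Foci lie on the vertical axis through the center: (h, k ± c).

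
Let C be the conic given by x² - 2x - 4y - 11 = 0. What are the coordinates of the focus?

Only x is squared. Complete the square in x: (x - 1)² = 4(y + 3).
Vertex (1, -3); 4p = 4 so p = 1. Opens up.
Focus is p units from the vertex along the axis: (h, k + p).

(1, -2)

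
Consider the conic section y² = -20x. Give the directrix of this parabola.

Vertex (0, 0); 4p = -20 so p = -5. Opens left.
Directrix is the vertical line x = h − p = 0 − (-5) = 5.

x = 5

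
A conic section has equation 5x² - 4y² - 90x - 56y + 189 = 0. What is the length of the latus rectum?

5(x² - 18x) -4(y² + 14y) = -189
Completing the square gives 5(x - 9)² -4(y + 7)² = -189 + 405 - 196 = 20.
Divide by 20: (x - 9)²/4 - (y + 7)²/5 = 1
Hyperbola, center (9, -7), transverse axis horizontal; a² = 4, b² = 5.
Latus rectum length = 2b²/a = 2·5/2 = 5.

5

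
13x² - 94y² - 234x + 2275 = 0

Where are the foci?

(9, 0 - √107) and (9, 0 + √107)

Group: 13(x² - 18x) -94y² = -2275
Complete the square: 13(x - 9)² -94y² = -2275 + 1053 + 0 = -1222
Divide through by -1222 to get y²/13 - (x - 9)²/94 = 1.
Hyperbola, center (9, 0), transverse axis vertical; a² = 13, b² = 94.
c² = a² + b² = 13 + 94 = 107, so c = √107.
Foci lie on the vertical axis through the center: (h, k ± c).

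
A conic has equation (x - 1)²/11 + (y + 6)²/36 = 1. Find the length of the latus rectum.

Center (1, -6). The larger denominator 36 sits under the y-term, so the major axis is vertical; a² = 36, b² = 11.
Latus rectum length = 2b²/a = 2·11/6 = 11/3.

11/3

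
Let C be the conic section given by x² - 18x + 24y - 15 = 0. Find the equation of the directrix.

Only x is squared. Complete the square in x: (x - 9)² = -24(y - 4).
Vertex (9, 4); 4p = -24 so p = -6. Opens down.
Directrix is the horizontal line y = k − p = 4 − (-6) = 10.

y = 10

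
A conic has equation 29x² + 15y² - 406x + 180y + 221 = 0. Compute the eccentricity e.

Collect terms: 29(x² - 14x) + 15(y² + 12y) = -221
Complete the square: 29(x - 7)² + 15(y + 6)² = -221 + 1421 + 540 = 1740
Divide by 1740: (x - 7)²/60 + (y + 6)²/116 = 1
Ellipse, center (7, -6), major axis vertical; a² = 116, b² = 60.
c² = a² - b² = 56, so c = 2√14.
e = c/a = 2√14/2√29 = √406/29.

e = √406/29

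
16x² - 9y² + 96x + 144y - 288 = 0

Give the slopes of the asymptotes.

Rearranging, 16(x² + 6x) -9(y² - 16y) = 288.
Complete the square in x and y: 16(x + 3)² -9(y - 8)² = 288 + 144 - 576 = -144
Dividing both sides by -144: (y - 8)²/16 - (x + 3)²/9 = 1
Hyperbola, center (-3, 8), transverse axis vertical; a² = 16, b² = 9.
For a vertical hyperbola the asymptotes have slope ±a/b.
Here that is ±4/3.

4/3 and -4/3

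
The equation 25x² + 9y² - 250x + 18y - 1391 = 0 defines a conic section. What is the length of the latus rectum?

54/5

Collect terms: 25(x² - 10x) + 9(y² + 2y) = 1391
Complete the square: 25(x - 5)² + 9(y + 1)² = 1391 + 625 + 9 = 2025
Divide by 2025: (x - 5)²/81 + (y + 1)²/225 = 1
Ellipse, center (5, -1), major axis vertical; a² = 225, b² = 81.
Latus rectum length = 2b²/a = 2·81/15 = 54/5.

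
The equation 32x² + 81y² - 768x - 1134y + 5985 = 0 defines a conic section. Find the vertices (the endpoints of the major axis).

Rearranging, 32(x² - 24x) + 81(y² - 14y) = -5985.
32(x - 12)² + 81(y - 7)² = -5985 + 4608 + 3969 = 2592
Dividing both sides by 2592: (x - 12)²/81 + (y - 7)²/32 = 1
Ellipse, center (12, 7), major axis horizontal; a² = 81, b² = 32.
a = 9. Vertices at (h ± a, k).

(3, 7) and (21, 7)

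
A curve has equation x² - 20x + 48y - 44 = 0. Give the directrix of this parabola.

Only x is squared. Complete the square in x: (x - 10)² = -48(y - 3).
Vertex (10, 3); 4p = -48 so p = -12. Opens down.
Directrix is the horizontal line y = k − p = 3 − (-12) = 15.

y = 15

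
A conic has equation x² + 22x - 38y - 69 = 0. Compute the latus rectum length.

38

Only x is squared. Complete the square in x: (x + 11)² = 38(y + 5).
Vertex (-11, -5); 4p = 38 so p = 19/2. Opens up.
Latus rectum length = |4p| = 38.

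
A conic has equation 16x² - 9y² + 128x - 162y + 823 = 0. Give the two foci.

(-4, -24) and (-4, 6)

Group: 16(x² + 8x) -9(y² + 18y) = -823
Complete the square in x and y: 16(x + 4)² -9(y + 9)² = -823 + 256 - 729 = -1296
Divide by -1296: (y + 9)²/144 - (x + 4)²/81 = 1
Hyperbola, center (-4, -9), transverse axis vertical; a² = 144, b² = 81.
c² = a² + b² = 144 + 81 = 225, so c = 15.
Foci lie on the vertical axis through the center: (h, k ± c).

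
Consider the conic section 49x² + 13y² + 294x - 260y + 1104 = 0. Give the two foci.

(-3, 4) and (-3, 16)

Rearranging, 49(x² + 6x) + 13(y² - 20y) = -1104.
Complete the square in x and y: 49(x + 3)² + 13(y - 10)² = -1104 + 441 + 1300 = 637
Dividing both sides by 637: (x + 3)²/13 + (y - 10)²/49 = 1
Ellipse, center (-3, 10), major axis vertical; a² = 49, b² = 13.
c² = a² - b² = 49 - 13 = 36, so c = 6.
Foci lie on the vertical axis through the center: (h, k ± c).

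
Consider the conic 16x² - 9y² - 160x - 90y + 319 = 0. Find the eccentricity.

Group: 16(x² - 10x) -9(y² + 10y) = -319
16(x - 5)² -9(y + 5)² = -319 + 400 - 225 = -144
Divide through by -144 to get (y + 5)²/16 - (x - 5)²/9 = 1.
Hyperbola, center (5, -5), transverse axis vertical; a² = 16, b² = 9.
c² = a² + b² = 25, so c = 5.
e = c/a = 5/4.

e = 5/4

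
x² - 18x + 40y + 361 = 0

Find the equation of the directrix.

y = 3

Only x is squared. Complete the square in x: (x - 9)² = -40(y + 7).
Vertex (9, -7); 4p = -40 so p = -10. Opens down.
Directrix is the horizontal line y = k − p = -7 − (-10) = 3.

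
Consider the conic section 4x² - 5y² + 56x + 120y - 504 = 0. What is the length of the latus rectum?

Collect terms: 4(x² + 14x) -5(y² - 24y) = 504
Completing the square gives 4(x + 7)² -5(y - 12)² = 504 + 196 - 720 = -20.
Dividing both sides by -20: (y - 12)²/4 - (x + 7)²/5 = 1
Hyperbola, center (-7, 12), transverse axis vertical; a² = 4, b² = 5.
Latus rectum length = 2b²/a = 2·5/2 = 5.

5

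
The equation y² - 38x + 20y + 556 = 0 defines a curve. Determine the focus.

Only y is squared. Complete the square in y: (y + 10)² = 38(x - 12).
Vertex (12, -10); 4p = 38 so p = 19/2. Opens right.
Focus is p units from the vertex along the axis: (h + p, k).

(43/2, -10)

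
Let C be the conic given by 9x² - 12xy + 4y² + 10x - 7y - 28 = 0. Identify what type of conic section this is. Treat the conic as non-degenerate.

A = 9, B = -12, C = 4.
Discriminant B² − 4AC = (-12)² − 4·9·4 = 0.
B² − 4AC = 0 ⇒ parabola.

parabola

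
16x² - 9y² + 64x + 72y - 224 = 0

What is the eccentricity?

e = 5/3

Group the x- and y-terms: 16(x² + 4x) -9(y² - 8y) = 224
16(x + 2)² -9(y - 4)² = 224 + 64 - 144 = 144
Divide by 144: (x + 2)²/9 - (y - 4)²/16 = 1
Hyperbola, center (-2, 4), transverse axis horizontal; a² = 9, b² = 16.
c² = a² + b² = 25, so c = 5.
e = c/a = 5/3.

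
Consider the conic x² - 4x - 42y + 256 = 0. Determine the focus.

(2, 33/2)

Only x is squared. Complete the square in x: (x - 2)² = 42(y - 6).
Vertex (2, 6); 4p = 42 so p = 21/2. Opens up.
Focus is p units from the vertex along the axis: (h, k + p).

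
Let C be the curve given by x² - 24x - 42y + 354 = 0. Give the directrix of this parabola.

Only x is squared. Complete the square in x: (x - 12)² = 42(y - 5).
Vertex (12, 5); 4p = 42 so p = 21/2. Opens up.
Directrix is the horizontal line y = k − p = 5 − (21/2) = -11/2.

y = -11/2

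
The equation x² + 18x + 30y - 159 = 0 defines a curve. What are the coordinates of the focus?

(-9, 1/2)

Only x is squared. Complete the square in x: (x + 9)² = -30(y - 8).
Vertex (-9, 8); 4p = -30 so p = -15/2. Opens down.
Focus is p units from the vertex along the axis: (h, k + p).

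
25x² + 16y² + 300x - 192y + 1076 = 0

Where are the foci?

Group: 25(x² + 12x) + 16(y² - 12y) = -1076
Completing the square gives 25(x + 6)² + 16(y - 6)² = -1076 + 900 + 576 = 400.
Divide by 400: (x + 6)²/16 + (y - 6)²/25 = 1
Ellipse, center (-6, 6), major axis vertical; a² = 25, b² = 16.
c² = a² - b² = 25 - 16 = 9, so c = 3.
Foci lie on the vertical axis through the center: (h, k ± c).

(-6, 3) and (-6, 9)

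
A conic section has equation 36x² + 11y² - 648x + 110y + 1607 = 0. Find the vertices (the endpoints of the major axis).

Collect terms: 36(x² - 18x) + 11(y² + 10y) = -1607
Completing the square gives 36(x - 9)² + 11(y + 5)² = -1607 + 2916 + 275 = 1584.
Divide through by 1584 to get (x - 9)²/44 + (y + 5)²/144 = 1.
Ellipse, center (9, -5), major axis vertical; a² = 144, b² = 44.
a = 12. Vertices at (h, k ± a).

(9, -17) and (9, 7)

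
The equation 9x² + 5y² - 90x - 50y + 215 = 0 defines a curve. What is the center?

(5, 5)

Rearranging, 9(x² - 10x) + 5(y² - 10y) = -215.
9(x - 5)² + 5(y - 5)² = -215 + 225 + 125 = 135
Divide through by 135 to get (x - 5)²/15 + (y - 5)²/27 = 1.
Ellipse with center (5, 5).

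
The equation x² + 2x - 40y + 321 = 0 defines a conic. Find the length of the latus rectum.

Only x is squared. Complete the square in x: (x + 1)² = 40(y - 8).
Vertex (-1, 8); 4p = 40 so p = 10. Opens up.
Latus rectum length = |4p| = 40.

40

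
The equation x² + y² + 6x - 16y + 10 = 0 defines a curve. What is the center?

(-3, 8)

Rearranging, (x² + 6x) + (y² - 16y) = -10.
Complete the square: (x + 3)² + (y - 8)² = -10 + 9 + 64 = 63
So (x + 3)² + (y - 8)² = 63.
Circle centered at (-3, 8) with r² = 63.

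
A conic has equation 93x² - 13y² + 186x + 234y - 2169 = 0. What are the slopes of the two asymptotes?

93(x² + 2x) -13(y² - 18y) = 2169
93(x + 1)² -13(y - 9)² = 2169 + 93 - 1053 = 1209
Divide by 1209: (x + 1)²/13 - (y - 9)²/93 = 1
Hyperbola, center (-1, 9), transverse axis horizontal; a² = 13, b² = 93.
For a horizontal hyperbola the asymptotes have slope ±b/a.
Here that is ±√93/√13 = ±√1209/13.

√1209/13 and -√1209/13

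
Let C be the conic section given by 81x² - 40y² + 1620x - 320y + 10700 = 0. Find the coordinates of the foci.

(-10, -15) and (-10, 7)

Group the x- and y-terms: 81(x² + 20x) -40(y² + 8y) = -10700
81(x + 10)² -40(y + 4)² = -10700 + 8100 - 640 = -3240
Divide through by -3240 to get (y + 4)²/81 - (x + 10)²/40 = 1.
Hyperbola, center (-10, -4), transverse axis vertical; a² = 81, b² = 40.
c² = a² + b² = 81 + 40 = 121, so c = 11.
Foci lie on the vertical axis through the center: (h, k ± c).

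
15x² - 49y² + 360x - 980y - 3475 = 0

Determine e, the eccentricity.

15(x² + 24x) -49(y² + 20y) = 3475
Complete the square: 15(x + 12)² -49(y + 10)² = 3475 + 2160 - 4900 = 735
Divide through by 735 to get (x + 12)²/49 - (y + 10)²/15 = 1.
Hyperbola, center (-12, -10), transverse axis horizontal; a² = 49, b² = 15.
c² = a² + b² = 64, so c = 8.
e = c/a = 8/7.

e = 8/7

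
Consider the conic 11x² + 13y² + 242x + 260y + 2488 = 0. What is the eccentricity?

11(x² + 22x) + 13(y² + 20y) = -2488
Complete the square in x and y: 11(x + 11)² + 13(y + 10)² = -2488 + 1331 + 1300 = 143
Dividing both sides by 143: (x + 11)²/13 + (y + 10)²/11 = 1
Ellipse, center (-11, -10), major axis horizontal; a² = 13, b² = 11.
c² = a² - b² = 2, so c = √2.
e = c/a = √2/√13 = √26/13.

e = √26/13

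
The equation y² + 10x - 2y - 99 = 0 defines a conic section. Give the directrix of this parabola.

x = 25/2

Only y is squared. Complete the square in y: (y - 1)² = -10(x - 10).
Vertex (10, 1); 4p = -10 so p = -5/2. Opens left.
Directrix is the vertical line x = h − p = 10 − (-5/2) = 25/2.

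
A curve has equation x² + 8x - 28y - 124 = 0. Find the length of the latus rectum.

28

Only x is squared. Complete the square in x: (x + 4)² = 28(y + 5).
Vertex (-4, -5); 4p = 28 so p = 7. Opens up.
Latus rectum length = |4p| = 28.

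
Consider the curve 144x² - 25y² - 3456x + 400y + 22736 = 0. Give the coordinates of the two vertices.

144(x² - 24x) -25(y² - 16y) = -22736
Completing the square gives 144(x - 12)² -25(y - 8)² = -22736 + 20736 - 1600 = -3600.
Divide through by -3600 to get (y - 8)²/144 - (x - 12)²/25 = 1.
Hyperbola, center (12, 8), transverse axis vertical; a² = 144, b² = 25.
a = 12. Vertices at (h, k ± a).

(12, -4) and (12, 20)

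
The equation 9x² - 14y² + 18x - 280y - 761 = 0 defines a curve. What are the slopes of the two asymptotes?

3√14/14 and -3√14/14

Group: 9(x² + 2x) -14(y² + 20y) = 761
9(x + 1)² -14(y + 10)² = 761 + 9 - 1400 = -630
Divide through by -630 to get (y + 10)²/45 - (x + 1)²/70 = 1.
Hyperbola, center (-1, -10), transverse axis vertical; a² = 45, b² = 70.
For a vertical hyperbola the asymptotes have slope ±a/b.
Here that is ±3√5/√70 = ±3√14/14.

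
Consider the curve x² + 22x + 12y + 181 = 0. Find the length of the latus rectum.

Only x is squared. Complete the square in x: (x + 11)² = -12(y + 5).
Vertex (-11, -5); 4p = -12 so p = -3. Opens down.
Latus rectum length = |4p| = 12.

12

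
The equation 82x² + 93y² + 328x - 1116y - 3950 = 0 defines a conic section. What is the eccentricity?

e = √1023/93

Collect terms: 82(x² + 4x) + 93(y² - 12y) = 3950
Complete the square in x and y: 82(x + 2)² + 93(y - 6)² = 3950 + 328 + 3348 = 7626
Divide by 7626: (x + 2)²/93 + (y - 6)²/82 = 1
Ellipse, center (-2, 6), major axis horizontal; a² = 93, b² = 82.
c² = a² - b² = 11, so c = √11.
e = c/a = √11/√93 = √1023/93.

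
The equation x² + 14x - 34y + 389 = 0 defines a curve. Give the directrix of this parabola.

Only x is squared. Complete the square in x: (x + 7)² = 34(y - 10).
Vertex (-7, 10); 4p = 34 so p = 17/2. Opens up.
Directrix is the horizontal line y = k − p = 10 − (17/2) = 3/2.

y = 3/2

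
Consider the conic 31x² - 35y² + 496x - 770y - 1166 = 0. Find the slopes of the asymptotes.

√1085/35 and -√1085/35

Group: 31(x² + 16x) -35(y² + 22y) = 1166
Complete the square in x and y: 31(x + 8)² -35(y + 11)² = 1166 + 1984 - 4235 = -1085
Dividing both sides by -1085: (y + 11)²/31 - (x + 8)²/35 = 1
Hyperbola, center (-8, -11), transverse axis vertical; a² = 31, b² = 35.
For a vertical hyperbola the asymptotes have slope ±a/b.
Here that is ±√31/√35 = ±√1085/35.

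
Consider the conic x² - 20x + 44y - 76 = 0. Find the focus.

(10, -7)

Only x is squared. Complete the square in x: (x - 10)² = -44(y - 4).
Vertex (10, 4); 4p = -44 so p = -11. Opens down.
Focus is p units from the vertex along the axis: (h, k + p).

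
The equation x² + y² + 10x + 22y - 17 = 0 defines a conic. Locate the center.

Group the x- and y-terms: (x² + 10x) + (y² + 22y) = 17
(x + 5)² + (y + 11)² = 17 + 25 + 121 = 163
So (x + 5)² + (y + 11)² = 163.
Circle centered at (-5, -11) with r² = 163.

(-5, -11)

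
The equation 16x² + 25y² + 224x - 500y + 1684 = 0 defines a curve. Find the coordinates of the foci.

Collect terms: 16(x² + 14x) + 25(y² - 20y) = -1684
Complete the square in x and y: 16(x + 7)² + 25(y - 10)² = -1684 + 784 + 2500 = 1600
Dividing both sides by 1600: (x + 7)²/100 + (y - 10)²/64 = 1
Ellipse, center (-7, 10), major axis horizontal; a² = 100, b² = 64.
c² = a² - b² = 100 - 64 = 36, so c = 6.
Foci lie on the horizontal axis through the center: (h ± c, k).

(-13, 10) and (-1, 10)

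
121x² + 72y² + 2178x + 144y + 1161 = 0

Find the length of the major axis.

Rearranging, 121(x² + 18x) + 72(y² + 2y) = -1161.
Complete the square in x and y: 121(x + 9)² + 72(y + 1)² = -1161 + 9801 + 72 = 8712
Divide through by 8712 to get (x + 9)²/72 + (y + 1)²/121 = 1.
Ellipse, center (-9, -1), major axis vertical; a² = 121, b² = 72.
a² = 121 so a = 11; the major axis has length 2a = 22.

22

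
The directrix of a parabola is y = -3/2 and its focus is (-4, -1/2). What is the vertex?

(-4, -1)

The vertex is the midpoint between the focus and the directrix along the axis of symmetry.
Axis is vertical (directrix is horizontal). Vertex y-coordinate = (-1/2 + (-3/2))/2 = -1; x-coordinate = -4.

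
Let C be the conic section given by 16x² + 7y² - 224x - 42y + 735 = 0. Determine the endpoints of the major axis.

Collect terms: 16(x² - 14x) + 7(y² - 6y) = -735
Complete the square in x and y: 16(x - 7)² + 7(y - 3)² = -735 + 784 + 63 = 112
Divide by 112: (x - 7)²/7 + (y - 3)²/16 = 1
Ellipse, center (7, 3), major axis vertical; a² = 16, b² = 7.
a = 4. Vertices at (h, k ± a).

(7, -1) and (7, 7)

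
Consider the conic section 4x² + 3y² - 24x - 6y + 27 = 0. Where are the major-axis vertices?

(3, -1) and (3, 3)

Group the x- and y-terms: 4(x² - 6x) + 3(y² - 2y) = -27
4(x - 3)² + 3(y - 1)² = -27 + 36 + 3 = 12
Divide through by 12 to get (x - 3)²/3 + (y - 1)²/4 = 1.
Ellipse, center (3, 1), major axis vertical; a² = 4, b² = 3.
a = 2. Vertices at (h, k ± a).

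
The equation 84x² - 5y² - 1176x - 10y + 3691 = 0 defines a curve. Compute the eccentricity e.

e = √445/5

Group the x- and y-terms: 84(x² - 14x) -5(y² + 2y) = -3691
Completing the square gives 84(x - 7)² -5(y + 1)² = -3691 + 4116 - 5 = 420.
Divide through by 420 to get (x - 7)²/5 - (y + 1)²/84 = 1.
Hyperbola, center (7, -1), transverse axis horizontal; a² = 5, b² = 84.
c² = a² + b² = 89, so c = √89.
e = c/a = √89/√5 = √445/5.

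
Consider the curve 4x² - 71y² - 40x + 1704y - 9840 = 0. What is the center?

4(x² - 10x) -71(y² - 24y) = 9840
Complete the square in x and y: 4(x - 5)² -71(y - 12)² = 9840 + 100 - 10224 = -284
Divide through by -284 to get (y - 12)²/4 - (x - 5)²/71 = 1.
Hyperbola with center (5, 12).

(5, 12)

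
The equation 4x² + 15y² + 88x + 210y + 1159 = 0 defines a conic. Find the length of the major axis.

2√15

Collect terms: 4(x² + 22x) + 15(y² + 14y) = -1159
Completing the square gives 4(x + 11)² + 15(y + 7)² = -1159 + 484 + 735 = 60.
Dividing both sides by 60: (x + 11)²/15 + (y + 7)²/4 = 1
Ellipse, center (-11, -7), major axis horizontal; a² = 15, b² = 4.
a² = 15 so a = √15; the major axis has length 2a = 2√15.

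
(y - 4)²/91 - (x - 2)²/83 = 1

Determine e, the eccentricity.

Center (2, 4). The positive term is the y-term, so the transverse axis is vertical; a² = 91, b² = 83.
c² = a² + b² = 174, so c = √174.
e = c/a = √174/√91 = √15834/91.

e = √15834/91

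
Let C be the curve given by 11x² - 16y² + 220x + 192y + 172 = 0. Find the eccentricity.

e = 3√3/4

Group the x- and y-terms: 11(x² + 20x) -16(y² - 12y) = -172
Completing the square gives 11(x + 10)² -16(y - 6)² = -172 + 1100 - 576 = 352.
Divide through by 352 to get (x + 10)²/32 - (y - 6)²/22 = 1.
Hyperbola, center (-10, 6), transverse axis horizontal; a² = 32, b² = 22.
c² = a² + b² = 54, so c = 3√6.
e = c/a = 3√6/4√2 = 3√3/4.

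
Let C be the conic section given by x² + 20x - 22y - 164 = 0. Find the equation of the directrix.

Only x is squared. Complete the square in x: (x + 10)² = 22(y + 12).
Vertex (-10, -12); 4p = 22 so p = 11/2. Opens up.
Directrix is the horizontal line y = k − p = -12 − (11/2) = -35/2.

y = -35/2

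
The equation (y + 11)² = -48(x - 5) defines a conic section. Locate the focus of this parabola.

Vertex (5, -11); 4p = -48 so p = -12. Opens left.
Focus is p units from the vertex along the axis: (h + p, k).

(-7, -11)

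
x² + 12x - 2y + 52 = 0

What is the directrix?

Only x is squared. Complete the square in x: (x + 6)² = 2(y - 8).
Vertex (-6, 8); 4p = 2 so p = 1/2. Opens up.
Directrix is the horizontal line y = k − p = 8 − (1/2) = 15/2.

y = 15/2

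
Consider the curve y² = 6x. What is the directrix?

Vertex (0, 0); 4p = 6 so p = 3/2. Opens right.
Directrix is the vertical line x = h − p = 0 − (3/2) = -3/2.

x = -3/2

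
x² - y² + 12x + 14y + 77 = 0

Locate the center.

(-6, 7)

(x² + 12x) -(y² - 14y) = -77
Complete the square in x and y: (x + 6)² -(y - 7)² = -77 + 36 - 49 = -90
Divide through by -90 to get (y - 7)²/90 - (x + 6)²/90 = 1.
Hyperbola with center (-6, 7).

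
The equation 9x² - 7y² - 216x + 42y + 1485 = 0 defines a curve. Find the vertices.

Group: 9(x² - 24x) -7(y² - 6y) = -1485
Complete the square: 9(x - 12)² -7(y - 3)² = -1485 + 1296 - 63 = -252
Divide by -252: (y - 3)²/36 - (x - 12)²/28 = 1
Hyperbola, center (12, 3), transverse axis vertical; a² = 36, b² = 28.
a = 6. Vertices at (h, k ± a).

(12, -3) and (12, 9)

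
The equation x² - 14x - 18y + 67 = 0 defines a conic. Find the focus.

(7, 11/2)

Only x is squared. Complete the square in x: (x - 7)² = 18(y - 1).
Vertex (7, 1); 4p = 18 so p = 9/2. Opens up.
Focus is p units from the vertex along the axis: (h, k + p).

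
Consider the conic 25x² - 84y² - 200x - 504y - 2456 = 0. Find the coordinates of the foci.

(4 - √109, -3) and (4 + √109, -3)

Rearranging, 25(x² - 8x) -84(y² + 6y) = 2456.
25(x - 4)² -84(y + 3)² = 2456 + 400 - 756 = 2100
Divide through by 2100 to get (x - 4)²/84 - (y + 3)²/25 = 1.
Hyperbola, center (4, -3), transverse axis horizontal; a² = 84, b² = 25.
c² = a² + b² = 84 + 25 = 109, so c = √109.
Foci lie on the horizontal axis through the center: (h ± c, k).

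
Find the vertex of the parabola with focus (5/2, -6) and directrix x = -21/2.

(-4, -6)

The vertex is the midpoint between the focus and the directrix along the axis of symmetry.
Axis is horizontal (directrix is vertical). Vertex x-coordinate = (5/2 + (-21/2))/2 = -4; y-coordinate = -6.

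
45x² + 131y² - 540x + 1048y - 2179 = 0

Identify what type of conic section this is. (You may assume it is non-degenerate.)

ellipse

No xy term. Coefficients of x² and y² are A = 45, C = 131.
A and C have the same sign but A ≠ C ⇒ ellipse.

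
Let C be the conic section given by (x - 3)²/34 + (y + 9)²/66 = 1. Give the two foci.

Center (3, -9). The larger denominator 66 sits under the y-term, so the major axis is vertical; a² = 66, b² = 34.
c² = a² - b² = 66 - 34 = 32, so c = 4√2.
Foci lie on the vertical axis through the center: (h, k ± c).

(3, -9 - 4√2) and (3, -9 + 4√2)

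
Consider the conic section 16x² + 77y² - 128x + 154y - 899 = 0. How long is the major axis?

16(x² - 8x) + 77(y² + 2y) = 899
Complete the square in x and y: 16(x - 4)² + 77(y + 1)² = 899 + 256 + 77 = 1232
Divide by 1232: (x - 4)²/77 + (y + 1)²/16 = 1
Ellipse, center (4, -1), major axis horizontal; a² = 77, b² = 16.
a² = 77 so a = √77; the major axis has length 2a = 2√77.

2√77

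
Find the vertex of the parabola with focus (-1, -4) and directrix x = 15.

(7, -4)

The vertex is the midpoint between the focus and the directrix along the axis of symmetry.
Axis is horizontal (directrix is vertical). Vertex x-coordinate = (-1 + 15)/2 = 7; y-coordinate = -4.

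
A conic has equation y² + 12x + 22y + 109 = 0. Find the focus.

(-2, -11)

Only y is squared. Complete the square in y: (y + 11)² = -12(x - 1).
Vertex (1, -11); 4p = -12 so p = -3. Opens left.
Focus is p units from the vertex along the axis: (h + p, k).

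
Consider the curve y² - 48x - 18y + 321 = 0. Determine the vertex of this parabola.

Only y is squared. Complete the square in y: (y - 9)² = 48(x - 5).
Vertex (5, 9); 4p = 48 so p = 12. Opens right.

(5, 9)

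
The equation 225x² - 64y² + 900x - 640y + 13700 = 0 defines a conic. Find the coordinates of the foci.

(-2, -22) and (-2, 12)

Rearranging, 225(x² + 4x) -64(y² + 10y) = -13700.
Completing the square gives 225(x + 2)² -64(y + 5)² = -13700 + 900 - 1600 = -14400.
Divide by -14400: (y + 5)²/225 - (x + 2)²/64 = 1
Hyperbola, center (-2, -5), transverse axis vertical; a² = 225, b² = 64.
c² = a² + b² = 225 + 64 = 289, so c = 17.
Foci lie on the vertical axis through the center: (h, k ± c).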